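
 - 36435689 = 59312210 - 95747899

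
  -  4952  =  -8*619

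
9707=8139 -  - 1568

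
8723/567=8723/567 = 15.38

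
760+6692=7452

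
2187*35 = 76545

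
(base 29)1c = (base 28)1d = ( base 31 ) 1A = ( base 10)41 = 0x29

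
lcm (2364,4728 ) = 4728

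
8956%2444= 1624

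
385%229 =156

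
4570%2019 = 532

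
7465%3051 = 1363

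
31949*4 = 127796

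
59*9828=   579852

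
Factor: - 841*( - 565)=475165= 5^1*29^2*113^1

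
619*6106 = 3779614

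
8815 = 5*1763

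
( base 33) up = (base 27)1AG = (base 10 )1015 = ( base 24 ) 1i7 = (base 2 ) 1111110111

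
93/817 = 93/817=0.11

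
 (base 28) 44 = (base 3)11022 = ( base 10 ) 116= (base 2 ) 1110100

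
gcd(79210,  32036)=2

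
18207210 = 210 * 86701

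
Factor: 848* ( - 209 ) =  - 2^4*11^1*19^1*53^1  =  -177232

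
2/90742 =1/45371 = 0.00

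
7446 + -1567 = 5879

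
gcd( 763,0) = 763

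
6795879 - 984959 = 5810920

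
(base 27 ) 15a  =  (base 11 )725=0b1101101010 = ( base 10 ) 874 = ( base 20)23e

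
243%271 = 243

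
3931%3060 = 871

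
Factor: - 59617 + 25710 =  - 41^1*827^1 = - 33907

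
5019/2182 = 5019/2182 = 2.30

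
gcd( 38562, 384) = 6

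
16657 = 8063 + 8594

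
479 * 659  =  315661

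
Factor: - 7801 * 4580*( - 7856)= 280683724480 = 2^6*5^1*29^1*229^1*269^1*491^1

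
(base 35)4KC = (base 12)32B8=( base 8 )12754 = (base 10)5612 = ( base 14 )208c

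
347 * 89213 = 30956911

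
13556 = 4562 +8994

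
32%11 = 10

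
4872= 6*812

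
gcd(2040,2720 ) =680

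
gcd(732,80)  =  4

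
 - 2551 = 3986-6537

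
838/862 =419/431 = 0.97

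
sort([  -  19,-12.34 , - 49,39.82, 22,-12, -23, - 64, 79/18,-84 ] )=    [ - 84, - 64,- 49, - 23, - 19,  -  12.34,-12 , 79/18,22,39.82] 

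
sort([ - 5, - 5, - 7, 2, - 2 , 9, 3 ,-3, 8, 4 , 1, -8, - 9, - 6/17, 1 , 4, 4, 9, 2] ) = [ - 9, - 8, -7, - 5, - 5, - 3,  -  2, - 6/17, 1, 1 , 2,  2 , 3 , 4, 4,4  ,  8, 9, 9 ]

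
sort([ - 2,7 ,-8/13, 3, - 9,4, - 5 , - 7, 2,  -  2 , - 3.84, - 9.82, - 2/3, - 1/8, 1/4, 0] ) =[ - 9.82,-9, - 7, - 5, - 3.84, - 2, - 2, - 2/3,- 8/13,- 1/8,0, 1/4,2 , 3 , 4, 7]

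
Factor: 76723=73^1*1051^1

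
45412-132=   45280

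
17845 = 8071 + 9774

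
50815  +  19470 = 70285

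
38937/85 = 38937/85 =458.08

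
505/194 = 2  +  117/194=2.60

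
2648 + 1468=4116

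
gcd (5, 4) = 1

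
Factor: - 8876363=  - 17^1*19^1*27481^1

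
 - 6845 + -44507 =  - 51352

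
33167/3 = 33167/3 = 11055.67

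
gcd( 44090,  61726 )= 8818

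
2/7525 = 2/7525 = 0.00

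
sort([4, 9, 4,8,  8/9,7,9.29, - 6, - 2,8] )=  [ - 6, -2,8/9,4,4 , 7,8,8, 9,9.29 ]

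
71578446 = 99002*723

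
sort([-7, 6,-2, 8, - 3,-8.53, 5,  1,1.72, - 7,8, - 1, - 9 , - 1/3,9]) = [ - 9 ,-8.53, - 7, - 7, - 3, - 2, - 1,-1/3, 1, 1.72,5 , 6, 8, 8, 9]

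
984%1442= 984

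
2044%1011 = 22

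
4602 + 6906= 11508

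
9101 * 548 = 4987348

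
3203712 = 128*25029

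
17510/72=243+7/36 = 243.19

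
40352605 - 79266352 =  - 38913747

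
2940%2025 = 915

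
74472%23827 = 2991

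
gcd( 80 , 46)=2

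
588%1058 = 588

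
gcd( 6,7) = 1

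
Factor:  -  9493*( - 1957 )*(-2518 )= - 2^1 * 11^1*19^1*103^1*863^1  *1259^1 = -46778902918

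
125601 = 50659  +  74942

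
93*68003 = 6324279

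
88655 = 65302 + 23353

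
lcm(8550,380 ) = 17100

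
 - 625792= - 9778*64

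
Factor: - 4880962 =-2^1  *2440481^1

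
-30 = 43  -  73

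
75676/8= 9459 + 1/2 = 9459.50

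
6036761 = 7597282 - 1560521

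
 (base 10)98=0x62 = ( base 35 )2S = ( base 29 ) 3B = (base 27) 3h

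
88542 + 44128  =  132670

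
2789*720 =2008080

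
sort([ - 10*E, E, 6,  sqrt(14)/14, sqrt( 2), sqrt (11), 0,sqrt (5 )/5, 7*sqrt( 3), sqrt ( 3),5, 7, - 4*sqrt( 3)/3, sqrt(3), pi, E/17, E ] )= [ - 10 * E, - 4*sqrt(3)/3, 0, E/17,sqrt (14)/14,sqrt(5)/5, sqrt (2 ), sqrt( 3 ), sqrt( 3),E, E,pi, sqrt(11), 5, 6 , 7,7*sqrt(3 )]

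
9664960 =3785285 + 5879675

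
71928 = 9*7992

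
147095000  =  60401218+86693782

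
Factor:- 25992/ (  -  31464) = 19^1*23^(-1 ) =19/23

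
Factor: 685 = 5^1*137^1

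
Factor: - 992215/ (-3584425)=198443/716885 = 5^( - 1)*7^1*13^( - 1) * 41^ ( - 1 )*269^(-1)*28349^1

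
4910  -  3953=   957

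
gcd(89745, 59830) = 29915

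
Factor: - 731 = -17^1*43^1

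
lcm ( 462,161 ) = 10626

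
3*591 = 1773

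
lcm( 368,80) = 1840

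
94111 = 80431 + 13680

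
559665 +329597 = 889262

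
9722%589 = 298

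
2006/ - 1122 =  - 59/33=- 1.79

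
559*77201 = 43155359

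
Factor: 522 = 2^1 * 3^2*29^1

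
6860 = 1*6860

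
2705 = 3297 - 592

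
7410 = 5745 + 1665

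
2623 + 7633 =10256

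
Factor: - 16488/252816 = - 3/46 = - 2^ ( - 1) * 3^1*23^( - 1 ) 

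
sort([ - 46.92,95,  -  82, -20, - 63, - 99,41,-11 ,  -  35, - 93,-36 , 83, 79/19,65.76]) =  [- 99, - 93, - 82 ,-63, - 46.92, - 36,-35,-20, - 11, 79/19, 41,  65.76, 83, 95]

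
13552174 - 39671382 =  - 26119208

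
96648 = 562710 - 466062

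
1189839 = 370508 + 819331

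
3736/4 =934 = 934.00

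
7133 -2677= 4456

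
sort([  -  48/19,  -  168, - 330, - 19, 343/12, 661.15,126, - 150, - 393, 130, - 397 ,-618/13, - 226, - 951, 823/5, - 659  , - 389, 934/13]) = [ - 951, - 659, - 397, - 393, - 389, - 330 , - 226, - 168, - 150,  -  618/13, - 19  , - 48/19, 343/12, 934/13,126, 130,823/5,  661.15 ]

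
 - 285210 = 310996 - 596206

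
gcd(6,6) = 6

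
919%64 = 23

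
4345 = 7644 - 3299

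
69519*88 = 6117672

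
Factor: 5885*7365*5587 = 3^1*5^2 * 11^1*37^1*107^1*151^1 * 491^1 = 242157480675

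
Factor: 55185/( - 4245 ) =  - 13^1 =-13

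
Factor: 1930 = 2^1*5^1*193^1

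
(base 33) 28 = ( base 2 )1001010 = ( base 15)4e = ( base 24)32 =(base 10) 74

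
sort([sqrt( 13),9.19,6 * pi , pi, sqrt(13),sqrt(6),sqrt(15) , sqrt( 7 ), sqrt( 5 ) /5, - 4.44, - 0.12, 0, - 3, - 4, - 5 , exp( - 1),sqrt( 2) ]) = [ - 5, - 4.44, - 4, - 3, - 0.12,0,  exp( - 1 ),sqrt( 5)/5,sqrt( 2 ), sqrt(6),sqrt( 7 ),pi,sqrt(13),sqrt ( 13),sqrt( 15),9.19,6*pi] 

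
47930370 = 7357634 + 40572736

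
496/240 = 31/15 = 2.07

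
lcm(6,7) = 42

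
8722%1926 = 1018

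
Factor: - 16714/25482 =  - 3^( - 1) * 31^( - 1)*61^1 = - 61/93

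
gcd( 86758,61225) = 1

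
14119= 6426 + 7693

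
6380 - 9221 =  - 2841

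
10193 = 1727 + 8466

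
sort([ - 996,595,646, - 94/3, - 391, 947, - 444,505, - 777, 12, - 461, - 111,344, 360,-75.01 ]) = [ - 996,- 777, - 461,-444, - 391,- 111, - 75.01 ,  -  94/3, 12, 344,  360,505,595,646, 947 ] 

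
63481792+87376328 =150858120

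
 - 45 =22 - 67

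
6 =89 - 83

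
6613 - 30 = 6583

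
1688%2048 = 1688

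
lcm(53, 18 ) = 954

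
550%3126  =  550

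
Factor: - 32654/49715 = - 2^1*5^( - 1)*29^1*61^( - 1)*163^ (  -  1)* 563^1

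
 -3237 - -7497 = 4260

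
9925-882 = 9043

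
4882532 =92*53071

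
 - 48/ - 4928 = 3/308 = 0.01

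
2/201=2/201= 0.01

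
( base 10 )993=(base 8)1741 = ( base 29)157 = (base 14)50d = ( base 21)256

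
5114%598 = 330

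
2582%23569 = 2582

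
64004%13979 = 8088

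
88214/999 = 88 + 302/999 = 88.30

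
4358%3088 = 1270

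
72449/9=8049 + 8/9 =8049.89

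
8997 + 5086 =14083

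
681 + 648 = 1329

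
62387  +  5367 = 67754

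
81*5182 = 419742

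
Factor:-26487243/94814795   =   - 3^5*5^( - 1)*109001^1*18962959^( - 1 ) 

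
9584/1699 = 9584/1699 = 5.64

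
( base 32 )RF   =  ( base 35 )P4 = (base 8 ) 1557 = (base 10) 879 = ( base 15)3d9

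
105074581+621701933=726776514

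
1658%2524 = 1658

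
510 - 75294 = - 74784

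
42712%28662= 14050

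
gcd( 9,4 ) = 1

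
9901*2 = 19802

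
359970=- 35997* ( - 10 )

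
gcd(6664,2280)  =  8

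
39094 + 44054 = 83148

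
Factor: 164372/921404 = 11^ ( - 1)*13^1*29^1 * 43^( - 1 )*109^1*487^( - 1)  =  41093/230351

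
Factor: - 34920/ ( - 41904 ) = 5/6= 2^( - 1)*3^(-1 )*5^1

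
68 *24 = 1632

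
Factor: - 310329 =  - 3^2*29^2*41^1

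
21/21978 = 7/7326  =  0.00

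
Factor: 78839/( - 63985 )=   -  5^( - 1)*67^ ( - 1 ) * 191^( - 1) * 78839^1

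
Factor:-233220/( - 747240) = 2^( - 1)*13^1*23^1*479^( - 1)= 299/958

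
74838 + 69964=144802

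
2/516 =1/258 = 0.00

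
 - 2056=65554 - 67610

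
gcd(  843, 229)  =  1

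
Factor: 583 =11^1*53^1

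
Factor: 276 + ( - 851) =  - 5^2 * 23^1 = - 575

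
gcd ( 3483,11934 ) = 27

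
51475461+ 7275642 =58751103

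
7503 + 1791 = 9294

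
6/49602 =1/8267 = 0.00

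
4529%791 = 574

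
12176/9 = 1352+8/9  =  1352.89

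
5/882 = 5/882= 0.01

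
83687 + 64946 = 148633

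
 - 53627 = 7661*( - 7) 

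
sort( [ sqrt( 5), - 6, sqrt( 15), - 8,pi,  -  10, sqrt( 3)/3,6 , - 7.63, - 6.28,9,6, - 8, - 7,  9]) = [ - 10, - 8 , - 8 , - 7.63, - 7, - 6.28, - 6,sqrt( 3 )/3, sqrt( 5), pi , sqrt ( 15) , 6, 6, 9,  9]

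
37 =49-12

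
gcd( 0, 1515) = 1515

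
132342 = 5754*23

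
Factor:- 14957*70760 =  - 2^3*5^1*29^1*61^1*14957^1= - 1058357320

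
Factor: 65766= 2^1*3^1*97^1*113^1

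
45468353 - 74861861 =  - 29393508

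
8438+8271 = 16709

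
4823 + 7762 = 12585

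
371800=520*715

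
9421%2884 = 769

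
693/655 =693/655= 1.06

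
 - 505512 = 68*( - 7434) 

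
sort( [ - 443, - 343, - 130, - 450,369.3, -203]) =[-450,-443,-343,-203, - 130,  369.3]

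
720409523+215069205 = 935478728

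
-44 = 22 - 66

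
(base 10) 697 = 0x2b9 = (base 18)22D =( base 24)151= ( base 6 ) 3121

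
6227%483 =431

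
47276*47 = 2221972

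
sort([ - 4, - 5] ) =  [-5, - 4]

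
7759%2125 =1384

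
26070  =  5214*5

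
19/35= 19/35 = 0.54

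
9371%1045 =1011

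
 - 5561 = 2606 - 8167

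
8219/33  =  8219/33=249.06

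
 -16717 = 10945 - 27662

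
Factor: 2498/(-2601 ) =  - 2^1*3^ ( -2)*17^( - 2 ) * 1249^1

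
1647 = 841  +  806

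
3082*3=9246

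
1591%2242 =1591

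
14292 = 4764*3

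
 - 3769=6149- 9918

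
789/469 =1 + 320/469 = 1.68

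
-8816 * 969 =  - 8542704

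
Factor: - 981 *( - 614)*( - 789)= -475241526 = - 2^1*3^3*109^1*263^1*307^1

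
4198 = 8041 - 3843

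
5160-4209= 951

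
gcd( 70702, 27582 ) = 2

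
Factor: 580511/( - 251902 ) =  - 2^(-1 )*7^( - 1 )*19^( - 1) *613^1  =  - 613/266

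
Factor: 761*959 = 729799 = 7^1 * 137^1*761^1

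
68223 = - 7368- - 75591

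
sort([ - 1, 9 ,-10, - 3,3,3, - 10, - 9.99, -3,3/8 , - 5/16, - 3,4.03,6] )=[ - 10,-10, - 9.99, - 3, - 3, - 3, - 1 , - 5/16, 3/8, 3,3, 4.03, 6, 9 ] 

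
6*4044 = 24264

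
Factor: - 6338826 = -2^1*3^2*13^1*103^1*263^1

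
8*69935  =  559480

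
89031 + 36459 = 125490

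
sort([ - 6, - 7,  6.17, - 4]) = [ - 7,  -  6,  -  4, 6.17]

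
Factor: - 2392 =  -2^3*13^1*23^1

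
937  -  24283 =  - 23346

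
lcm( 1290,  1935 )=3870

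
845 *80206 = 67774070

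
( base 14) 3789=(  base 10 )9725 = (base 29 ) BGA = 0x25FD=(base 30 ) ao5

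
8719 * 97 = 845743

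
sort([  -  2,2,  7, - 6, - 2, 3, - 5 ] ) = [ -6  , - 5, - 2, - 2, 2, 3,  7 ] 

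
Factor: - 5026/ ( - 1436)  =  7/2 = 2^(-1)*7^1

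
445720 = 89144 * 5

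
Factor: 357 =3^1*7^1*17^1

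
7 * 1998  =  13986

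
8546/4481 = 8546/4481  =  1.91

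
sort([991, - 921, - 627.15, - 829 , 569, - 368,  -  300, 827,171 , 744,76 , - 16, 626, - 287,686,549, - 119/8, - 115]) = [ - 921, -829, - 627.15, - 368, - 300, -287, - 115, - 16, - 119/8,76,171,549,569, 626,686, 744, 827, 991] 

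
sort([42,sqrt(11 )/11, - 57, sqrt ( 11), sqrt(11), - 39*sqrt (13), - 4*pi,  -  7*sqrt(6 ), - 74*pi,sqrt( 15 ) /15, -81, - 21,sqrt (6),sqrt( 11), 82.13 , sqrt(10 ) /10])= [  -  74*pi,-39 * sqrt( 13), - 81, - 57, - 21, - 7*sqrt(6 ),-4*pi,sqrt( 15) /15, sqrt(11 )/11,sqrt(10)/10, sqrt( 6 ),sqrt (11 ),  sqrt (11),  sqrt( 11 ),  42,82.13 ] 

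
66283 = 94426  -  28143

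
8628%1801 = 1424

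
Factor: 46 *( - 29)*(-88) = 117392 = 2^4*11^1*23^1*29^1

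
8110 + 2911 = 11021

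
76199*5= 380995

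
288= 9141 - 8853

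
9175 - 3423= 5752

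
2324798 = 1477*1574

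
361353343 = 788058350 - 426705007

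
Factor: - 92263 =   -  257^1*359^1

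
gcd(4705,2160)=5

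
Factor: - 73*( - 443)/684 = 2^ ( - 2 )*3^( - 2)*19^( - 1)*73^1*443^1=32339/684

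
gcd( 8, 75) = 1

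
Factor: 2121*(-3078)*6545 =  - 2^1*3^5 * 5^1 * 7^2*11^1 * 17^1 * 19^1 * 101^1 = -42728626710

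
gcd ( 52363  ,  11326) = 1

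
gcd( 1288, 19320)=1288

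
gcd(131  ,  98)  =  1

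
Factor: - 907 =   -  907^1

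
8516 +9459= 17975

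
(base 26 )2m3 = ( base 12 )1147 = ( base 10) 1927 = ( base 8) 3607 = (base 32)1s7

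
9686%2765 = 1391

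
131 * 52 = 6812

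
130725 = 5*26145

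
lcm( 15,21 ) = 105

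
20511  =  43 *477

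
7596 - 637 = 6959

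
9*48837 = 439533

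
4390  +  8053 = 12443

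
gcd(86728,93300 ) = 4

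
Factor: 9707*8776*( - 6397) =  - 544951678904 = -2^3 * 17^1*571^1 * 1097^1*6397^1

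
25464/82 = 310 + 22/41= 310.54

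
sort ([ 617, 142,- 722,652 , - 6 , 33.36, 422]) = [ - 722, - 6,33.36,142,422,617,  652]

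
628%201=25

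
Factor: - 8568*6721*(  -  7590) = 437074157520 = 2^4 * 3^3*5^1*7^1*11^2*13^1*17^1*23^1*47^1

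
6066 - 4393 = 1673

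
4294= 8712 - 4418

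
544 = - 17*(  -  32 ) 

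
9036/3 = 3012 = 3012.00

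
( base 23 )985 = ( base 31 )54l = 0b1001101010110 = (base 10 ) 4950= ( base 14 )1B38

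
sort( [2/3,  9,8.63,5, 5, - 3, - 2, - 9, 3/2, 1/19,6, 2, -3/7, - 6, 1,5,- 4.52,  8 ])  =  [ - 9, - 6, - 4.52,-3,  -  2, - 3/7,1/19,  2/3,1,3/2, 2, 5,5,5 , 6,8 , 8.63,9 ]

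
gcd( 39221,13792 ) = 431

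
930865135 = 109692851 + 821172284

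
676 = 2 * 338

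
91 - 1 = 90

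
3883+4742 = 8625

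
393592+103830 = 497422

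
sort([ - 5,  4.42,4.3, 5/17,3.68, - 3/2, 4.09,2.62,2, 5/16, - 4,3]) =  [  -  5, - 4, - 3/2, 5/17,  5/16,2,2.62, 3,3.68,4.09  ,  4.3,4.42] 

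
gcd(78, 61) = 1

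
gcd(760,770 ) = 10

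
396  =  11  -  -385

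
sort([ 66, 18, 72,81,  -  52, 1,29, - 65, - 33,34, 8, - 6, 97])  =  [ - 65, - 52, - 33, - 6,1, 8, 18, 29, 34,66,72, 81,97 ]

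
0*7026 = 0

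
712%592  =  120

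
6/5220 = 1/870  =  0.00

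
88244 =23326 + 64918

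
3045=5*609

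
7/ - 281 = - 1 + 274/281  =  - 0.02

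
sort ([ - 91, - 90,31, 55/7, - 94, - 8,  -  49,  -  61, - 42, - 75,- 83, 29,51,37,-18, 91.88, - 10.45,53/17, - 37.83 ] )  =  [ - 94,-91, - 90, - 83, -75, - 61,  -  49, - 42, - 37.83,-18, - 10.45,  -  8, 53/17, 55/7,29, 31, 37,51,91.88 ]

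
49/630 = 7/90 = 0.08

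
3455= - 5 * (-691 ) 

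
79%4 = 3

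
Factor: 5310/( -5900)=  - 2^( - 1) * 3^2*5^( - 1)  =  - 9/10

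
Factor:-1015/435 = - 3^ ( - 1 )*7^1  =  -7/3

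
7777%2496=289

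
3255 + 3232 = 6487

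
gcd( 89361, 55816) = 1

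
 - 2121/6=-707/2 = - 353.50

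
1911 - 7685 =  - 5774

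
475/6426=475/6426 = 0.07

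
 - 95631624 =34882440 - 130514064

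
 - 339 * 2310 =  - 783090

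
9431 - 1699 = 7732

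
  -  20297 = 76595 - 96892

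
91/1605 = 91/1605 = 0.06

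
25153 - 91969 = -66816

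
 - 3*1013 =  - 3039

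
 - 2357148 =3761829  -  6118977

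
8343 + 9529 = 17872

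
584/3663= 584/3663=0.16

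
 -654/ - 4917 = 218/1639= 0.13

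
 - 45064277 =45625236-90689513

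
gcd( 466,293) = 1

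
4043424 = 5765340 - 1721916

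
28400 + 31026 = 59426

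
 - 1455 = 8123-9578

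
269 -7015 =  - 6746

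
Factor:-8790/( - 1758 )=5 = 5^1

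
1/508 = 1/508=0.00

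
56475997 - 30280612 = 26195385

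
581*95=55195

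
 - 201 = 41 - 242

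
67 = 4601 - 4534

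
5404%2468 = 468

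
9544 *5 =47720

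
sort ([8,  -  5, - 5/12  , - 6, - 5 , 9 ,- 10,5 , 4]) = [ - 10,- 6,- 5, - 5, - 5/12,4 , 5,8,9 ] 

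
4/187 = 4/187=0.02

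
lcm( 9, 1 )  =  9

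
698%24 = 2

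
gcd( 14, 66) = 2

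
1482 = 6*247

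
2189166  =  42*52123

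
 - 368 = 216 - 584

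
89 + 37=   126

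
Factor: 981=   3^2*109^1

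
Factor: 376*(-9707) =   -  3649832 =- 2^3*17^1 * 47^1*571^1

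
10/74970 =1/7497 =0.00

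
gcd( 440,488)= 8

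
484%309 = 175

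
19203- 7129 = 12074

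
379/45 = 8 + 19/45 = 8.42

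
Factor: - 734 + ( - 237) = - 971= - 971^1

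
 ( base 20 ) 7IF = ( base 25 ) 520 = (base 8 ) 6147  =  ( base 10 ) 3175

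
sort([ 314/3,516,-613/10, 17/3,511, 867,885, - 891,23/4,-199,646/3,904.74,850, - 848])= [ - 891,-848, - 199, - 613/10 , 17/3,23/4,314/3,646/3,511,516,850,867,885, 904.74 ] 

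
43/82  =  43/82 = 0.52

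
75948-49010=26938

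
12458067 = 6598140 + 5859927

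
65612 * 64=4199168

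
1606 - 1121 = 485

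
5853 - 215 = 5638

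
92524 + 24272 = 116796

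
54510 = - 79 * ( - 690)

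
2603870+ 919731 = 3523601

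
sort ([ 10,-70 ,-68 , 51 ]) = [ - 70 ,  -  68,10,51 ]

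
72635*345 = 25059075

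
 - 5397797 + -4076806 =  - 9474603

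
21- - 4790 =4811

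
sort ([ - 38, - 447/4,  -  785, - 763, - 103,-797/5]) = [ - 785, - 763, - 797/5, - 447/4,-103 , - 38 ] 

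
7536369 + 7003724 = 14540093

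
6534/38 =3267/19 = 171.95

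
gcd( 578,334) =2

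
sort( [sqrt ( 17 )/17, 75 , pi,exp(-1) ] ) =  [sqrt( 17 ) /17 , exp( - 1 ) , pi,  75] 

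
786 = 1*786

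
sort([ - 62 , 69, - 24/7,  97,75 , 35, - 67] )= [ - 67, - 62, - 24/7 , 35, 69 , 75,97 ] 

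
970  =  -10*( - 97 ) 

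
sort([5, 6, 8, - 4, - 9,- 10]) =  [ - 10, - 9, - 4,  5, 6,8 ] 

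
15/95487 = 5/31829 = 0.00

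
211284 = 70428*3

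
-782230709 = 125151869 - 907382578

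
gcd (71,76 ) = 1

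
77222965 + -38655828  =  38567137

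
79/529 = 79/529 = 0.15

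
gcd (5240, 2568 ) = 8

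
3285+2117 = 5402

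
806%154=36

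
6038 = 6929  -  891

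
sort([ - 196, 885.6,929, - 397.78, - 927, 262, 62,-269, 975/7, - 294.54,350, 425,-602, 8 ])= [-927, - 602, - 397.78, - 294.54, - 269, - 196, 8, 62, 975/7, 262,350, 425,  885.6, 929]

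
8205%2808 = 2589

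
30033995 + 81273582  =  111307577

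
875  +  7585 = 8460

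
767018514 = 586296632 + 180721882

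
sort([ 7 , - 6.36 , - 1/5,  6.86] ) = [ - 6.36, - 1/5, 6.86, 7 ]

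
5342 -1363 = 3979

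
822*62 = 50964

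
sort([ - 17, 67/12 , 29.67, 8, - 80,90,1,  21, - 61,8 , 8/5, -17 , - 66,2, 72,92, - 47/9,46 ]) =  [- 80, - 66, - 61,-17, - 17,-47/9,  1, 8/5, 2, 67/12, 8,8 , 21, 29.67,  46, 72,  90, 92 ] 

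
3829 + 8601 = 12430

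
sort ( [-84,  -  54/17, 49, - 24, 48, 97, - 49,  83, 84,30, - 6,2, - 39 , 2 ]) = [ - 84, - 49, - 39, - 24,-6 , - 54/17,  2, 2, 30,48, 49, 83, 84,97]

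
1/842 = 1/842=0.00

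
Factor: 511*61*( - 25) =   -  5^2*7^1*61^1*73^1 = -779275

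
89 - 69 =20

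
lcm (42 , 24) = 168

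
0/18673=0 =0.00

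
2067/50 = 2067/50 = 41.34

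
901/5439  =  901/5439 = 0.17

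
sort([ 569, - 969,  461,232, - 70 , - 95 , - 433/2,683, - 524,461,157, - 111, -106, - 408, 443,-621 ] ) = [ - 969,-621, - 524, - 408 , - 433/2, - 111,  -  106, - 95, - 70,157,  232, 443, 461,461,569 , 683 ]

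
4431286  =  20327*218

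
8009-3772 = 4237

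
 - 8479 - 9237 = - 17716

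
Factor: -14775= - 3^1*5^2 * 197^1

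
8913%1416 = 417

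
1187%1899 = 1187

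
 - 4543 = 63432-67975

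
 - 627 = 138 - 765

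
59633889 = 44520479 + 15113410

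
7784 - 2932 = 4852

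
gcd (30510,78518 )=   2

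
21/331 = 21/331 = 0.06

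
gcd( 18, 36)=18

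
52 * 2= 104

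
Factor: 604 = 2^2*151^1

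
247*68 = 16796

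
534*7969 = 4255446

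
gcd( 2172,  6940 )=4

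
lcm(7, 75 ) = 525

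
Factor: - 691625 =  - 5^3*11^1*503^1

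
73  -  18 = 55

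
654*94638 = 61893252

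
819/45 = 91/5 = 18.20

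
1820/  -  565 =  - 364/113 = - 3.22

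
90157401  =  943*95607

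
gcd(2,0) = 2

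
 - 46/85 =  - 1  +  39/85= - 0.54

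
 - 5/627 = -1 + 622/627  =  -0.01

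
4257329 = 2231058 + 2026271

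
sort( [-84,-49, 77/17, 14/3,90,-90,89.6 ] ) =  [ - 90,  -  84,-49,77/17, 14/3,89.6,90 ] 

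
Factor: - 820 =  - 2^2*5^1*41^1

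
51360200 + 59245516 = 110605716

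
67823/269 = 67823/269 =252.13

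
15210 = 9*1690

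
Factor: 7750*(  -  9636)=-74679000 = -2^3*3^1*5^3*11^1*31^1*73^1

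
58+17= 75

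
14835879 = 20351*729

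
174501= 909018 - 734517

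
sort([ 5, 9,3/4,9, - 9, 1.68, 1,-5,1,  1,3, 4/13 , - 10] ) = [ - 10, - 9 , - 5,4/13,  3/4,  1,1, 1, 1.68, 3,5,9, 9] 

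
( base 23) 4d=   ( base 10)105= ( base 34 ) 33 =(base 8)151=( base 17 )63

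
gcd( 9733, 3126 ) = 1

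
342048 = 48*7126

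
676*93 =62868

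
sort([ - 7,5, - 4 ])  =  [ - 7,-4,5 ] 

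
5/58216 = 5/58216 = 0.00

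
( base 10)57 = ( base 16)39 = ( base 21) 2f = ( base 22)2d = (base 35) 1m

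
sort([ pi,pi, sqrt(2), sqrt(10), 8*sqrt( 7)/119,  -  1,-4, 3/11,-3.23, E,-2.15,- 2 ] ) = [ - 4, - 3.23, - 2.15, - 2,- 1, 8*sqrt( 7 ) /119, 3/11, sqrt( 2),E, pi, pi, sqrt( 10)] 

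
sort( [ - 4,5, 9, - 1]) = [ - 4, - 1, 5,9 ] 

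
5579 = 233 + 5346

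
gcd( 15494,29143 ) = 1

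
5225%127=18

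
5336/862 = 2668/431= 6.19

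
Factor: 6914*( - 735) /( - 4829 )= 5081790/4829 = 2^1*  3^1 * 5^1*7^2*11^( - 1 ) * 439^( - 1)*3457^1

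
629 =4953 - 4324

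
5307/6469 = 5307/6469 = 0.82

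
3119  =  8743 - 5624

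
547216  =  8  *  68402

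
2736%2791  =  2736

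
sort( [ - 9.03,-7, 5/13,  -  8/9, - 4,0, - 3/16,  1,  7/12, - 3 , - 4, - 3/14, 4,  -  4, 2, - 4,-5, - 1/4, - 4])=[ - 9.03,- 7, - 5, - 4, - 4,-4, - 4, -4, - 3, - 8/9, - 1/4 , - 3/14, - 3/16,  0,  5/13,7/12,1,2,4]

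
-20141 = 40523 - 60664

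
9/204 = 3/68=0.04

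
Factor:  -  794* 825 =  - 655050= - 2^1*3^1*5^2*11^1*397^1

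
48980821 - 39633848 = 9346973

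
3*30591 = 91773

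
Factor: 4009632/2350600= 501204/293825= 2^2*3^1*5^( - 2 )*7^( - 1)*11^1*23^( - 1 )*73^(-1)*3797^1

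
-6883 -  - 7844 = 961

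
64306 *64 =4115584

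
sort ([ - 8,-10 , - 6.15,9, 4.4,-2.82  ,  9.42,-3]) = [ - 10,-8 ,-6.15, - 3, - 2.82,4.4, 9,9.42]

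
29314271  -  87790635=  - 58476364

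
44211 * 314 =13882254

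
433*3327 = 1440591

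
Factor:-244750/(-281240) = 275/316 = 2^( - 2) * 5^2*11^1  *79^ (  -  1)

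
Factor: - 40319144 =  - 2^3*103^1 * 167^1*293^1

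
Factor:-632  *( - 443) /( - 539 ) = - 2^3*7^ (-2) * 11^ ( -1)*79^1 * 443^1=-  279976/539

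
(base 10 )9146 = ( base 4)2032322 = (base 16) 23BA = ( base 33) 8D5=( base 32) 8tq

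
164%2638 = 164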